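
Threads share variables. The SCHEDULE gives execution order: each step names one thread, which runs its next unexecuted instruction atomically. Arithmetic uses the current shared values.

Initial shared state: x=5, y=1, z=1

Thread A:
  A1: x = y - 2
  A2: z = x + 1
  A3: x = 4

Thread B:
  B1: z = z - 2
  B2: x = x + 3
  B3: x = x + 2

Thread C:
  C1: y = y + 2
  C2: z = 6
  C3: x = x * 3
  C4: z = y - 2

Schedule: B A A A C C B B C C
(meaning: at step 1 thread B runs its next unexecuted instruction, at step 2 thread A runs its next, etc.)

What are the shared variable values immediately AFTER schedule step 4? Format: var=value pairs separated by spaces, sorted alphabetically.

Step 1: thread B executes B1 (z = z - 2). Shared: x=5 y=1 z=-1. PCs: A@0 B@1 C@0
Step 2: thread A executes A1 (x = y - 2). Shared: x=-1 y=1 z=-1. PCs: A@1 B@1 C@0
Step 3: thread A executes A2 (z = x + 1). Shared: x=-1 y=1 z=0. PCs: A@2 B@1 C@0
Step 4: thread A executes A3 (x = 4). Shared: x=4 y=1 z=0. PCs: A@3 B@1 C@0

Answer: x=4 y=1 z=0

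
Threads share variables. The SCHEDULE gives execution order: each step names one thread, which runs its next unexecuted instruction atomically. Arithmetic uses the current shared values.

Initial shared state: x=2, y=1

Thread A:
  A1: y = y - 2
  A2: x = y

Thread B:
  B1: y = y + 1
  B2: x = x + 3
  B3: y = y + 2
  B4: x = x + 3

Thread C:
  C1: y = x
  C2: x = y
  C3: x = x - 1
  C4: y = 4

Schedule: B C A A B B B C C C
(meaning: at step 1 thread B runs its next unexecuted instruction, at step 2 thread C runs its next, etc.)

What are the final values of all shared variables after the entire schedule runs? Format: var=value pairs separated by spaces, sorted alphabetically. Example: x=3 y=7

Step 1: thread B executes B1 (y = y + 1). Shared: x=2 y=2. PCs: A@0 B@1 C@0
Step 2: thread C executes C1 (y = x). Shared: x=2 y=2. PCs: A@0 B@1 C@1
Step 3: thread A executes A1 (y = y - 2). Shared: x=2 y=0. PCs: A@1 B@1 C@1
Step 4: thread A executes A2 (x = y). Shared: x=0 y=0. PCs: A@2 B@1 C@1
Step 5: thread B executes B2 (x = x + 3). Shared: x=3 y=0. PCs: A@2 B@2 C@1
Step 6: thread B executes B3 (y = y + 2). Shared: x=3 y=2. PCs: A@2 B@3 C@1
Step 7: thread B executes B4 (x = x + 3). Shared: x=6 y=2. PCs: A@2 B@4 C@1
Step 8: thread C executes C2 (x = y). Shared: x=2 y=2. PCs: A@2 B@4 C@2
Step 9: thread C executes C3 (x = x - 1). Shared: x=1 y=2. PCs: A@2 B@4 C@3
Step 10: thread C executes C4 (y = 4). Shared: x=1 y=4. PCs: A@2 B@4 C@4

Answer: x=1 y=4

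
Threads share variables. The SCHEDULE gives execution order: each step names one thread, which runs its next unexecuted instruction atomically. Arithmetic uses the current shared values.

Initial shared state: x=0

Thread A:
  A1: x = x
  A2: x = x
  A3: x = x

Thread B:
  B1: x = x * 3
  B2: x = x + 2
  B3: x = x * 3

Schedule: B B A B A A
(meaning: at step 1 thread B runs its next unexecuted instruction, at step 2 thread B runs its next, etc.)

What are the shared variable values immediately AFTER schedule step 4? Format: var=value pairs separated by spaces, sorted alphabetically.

Answer: x=6

Derivation:
Step 1: thread B executes B1 (x = x * 3). Shared: x=0. PCs: A@0 B@1
Step 2: thread B executes B2 (x = x + 2). Shared: x=2. PCs: A@0 B@2
Step 3: thread A executes A1 (x = x). Shared: x=2. PCs: A@1 B@2
Step 4: thread B executes B3 (x = x * 3). Shared: x=6. PCs: A@1 B@3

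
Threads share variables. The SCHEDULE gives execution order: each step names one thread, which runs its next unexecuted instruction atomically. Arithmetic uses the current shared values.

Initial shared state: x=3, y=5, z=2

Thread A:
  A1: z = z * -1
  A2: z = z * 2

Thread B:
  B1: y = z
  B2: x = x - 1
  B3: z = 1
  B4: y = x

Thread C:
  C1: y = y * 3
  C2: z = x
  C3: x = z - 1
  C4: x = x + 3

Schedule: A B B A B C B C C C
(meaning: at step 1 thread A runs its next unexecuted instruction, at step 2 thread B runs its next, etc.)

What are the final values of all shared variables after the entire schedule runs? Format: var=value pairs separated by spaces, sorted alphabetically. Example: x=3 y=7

Answer: x=4 y=2 z=2

Derivation:
Step 1: thread A executes A1 (z = z * -1). Shared: x=3 y=5 z=-2. PCs: A@1 B@0 C@0
Step 2: thread B executes B1 (y = z). Shared: x=3 y=-2 z=-2. PCs: A@1 B@1 C@0
Step 3: thread B executes B2 (x = x - 1). Shared: x=2 y=-2 z=-2. PCs: A@1 B@2 C@0
Step 4: thread A executes A2 (z = z * 2). Shared: x=2 y=-2 z=-4. PCs: A@2 B@2 C@0
Step 5: thread B executes B3 (z = 1). Shared: x=2 y=-2 z=1. PCs: A@2 B@3 C@0
Step 6: thread C executes C1 (y = y * 3). Shared: x=2 y=-6 z=1. PCs: A@2 B@3 C@1
Step 7: thread B executes B4 (y = x). Shared: x=2 y=2 z=1. PCs: A@2 B@4 C@1
Step 8: thread C executes C2 (z = x). Shared: x=2 y=2 z=2. PCs: A@2 B@4 C@2
Step 9: thread C executes C3 (x = z - 1). Shared: x=1 y=2 z=2. PCs: A@2 B@4 C@3
Step 10: thread C executes C4 (x = x + 3). Shared: x=4 y=2 z=2. PCs: A@2 B@4 C@4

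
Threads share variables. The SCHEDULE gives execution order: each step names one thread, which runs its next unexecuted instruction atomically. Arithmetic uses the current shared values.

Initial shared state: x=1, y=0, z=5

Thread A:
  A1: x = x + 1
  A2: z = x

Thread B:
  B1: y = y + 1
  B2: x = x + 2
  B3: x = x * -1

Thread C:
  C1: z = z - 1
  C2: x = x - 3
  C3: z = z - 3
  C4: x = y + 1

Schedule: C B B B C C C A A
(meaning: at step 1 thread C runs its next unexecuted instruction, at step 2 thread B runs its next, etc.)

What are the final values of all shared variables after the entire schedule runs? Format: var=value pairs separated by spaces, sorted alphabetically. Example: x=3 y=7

Step 1: thread C executes C1 (z = z - 1). Shared: x=1 y=0 z=4. PCs: A@0 B@0 C@1
Step 2: thread B executes B1 (y = y + 1). Shared: x=1 y=1 z=4. PCs: A@0 B@1 C@1
Step 3: thread B executes B2 (x = x + 2). Shared: x=3 y=1 z=4. PCs: A@0 B@2 C@1
Step 4: thread B executes B3 (x = x * -1). Shared: x=-3 y=1 z=4. PCs: A@0 B@3 C@1
Step 5: thread C executes C2 (x = x - 3). Shared: x=-6 y=1 z=4. PCs: A@0 B@3 C@2
Step 6: thread C executes C3 (z = z - 3). Shared: x=-6 y=1 z=1. PCs: A@0 B@3 C@3
Step 7: thread C executes C4 (x = y + 1). Shared: x=2 y=1 z=1. PCs: A@0 B@3 C@4
Step 8: thread A executes A1 (x = x + 1). Shared: x=3 y=1 z=1. PCs: A@1 B@3 C@4
Step 9: thread A executes A2 (z = x). Shared: x=3 y=1 z=3. PCs: A@2 B@3 C@4

Answer: x=3 y=1 z=3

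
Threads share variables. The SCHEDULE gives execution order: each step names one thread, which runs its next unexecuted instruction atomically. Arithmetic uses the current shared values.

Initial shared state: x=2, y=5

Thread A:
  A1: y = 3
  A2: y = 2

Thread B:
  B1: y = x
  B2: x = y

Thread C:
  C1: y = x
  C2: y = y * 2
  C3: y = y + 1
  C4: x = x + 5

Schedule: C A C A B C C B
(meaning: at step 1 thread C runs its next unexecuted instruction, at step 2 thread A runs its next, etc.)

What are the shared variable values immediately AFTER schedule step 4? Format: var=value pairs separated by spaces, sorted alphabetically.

Step 1: thread C executes C1 (y = x). Shared: x=2 y=2. PCs: A@0 B@0 C@1
Step 2: thread A executes A1 (y = 3). Shared: x=2 y=3. PCs: A@1 B@0 C@1
Step 3: thread C executes C2 (y = y * 2). Shared: x=2 y=6. PCs: A@1 B@0 C@2
Step 4: thread A executes A2 (y = 2). Shared: x=2 y=2. PCs: A@2 B@0 C@2

Answer: x=2 y=2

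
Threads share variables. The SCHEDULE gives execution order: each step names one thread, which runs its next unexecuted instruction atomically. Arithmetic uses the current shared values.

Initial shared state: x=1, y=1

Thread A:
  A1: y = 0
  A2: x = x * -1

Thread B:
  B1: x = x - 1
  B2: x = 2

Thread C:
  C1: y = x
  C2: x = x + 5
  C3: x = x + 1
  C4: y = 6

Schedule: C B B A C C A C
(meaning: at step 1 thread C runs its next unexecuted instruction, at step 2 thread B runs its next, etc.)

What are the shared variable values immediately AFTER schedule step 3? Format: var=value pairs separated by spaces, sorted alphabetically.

Step 1: thread C executes C1 (y = x). Shared: x=1 y=1. PCs: A@0 B@0 C@1
Step 2: thread B executes B1 (x = x - 1). Shared: x=0 y=1. PCs: A@0 B@1 C@1
Step 3: thread B executes B2 (x = 2). Shared: x=2 y=1. PCs: A@0 B@2 C@1

Answer: x=2 y=1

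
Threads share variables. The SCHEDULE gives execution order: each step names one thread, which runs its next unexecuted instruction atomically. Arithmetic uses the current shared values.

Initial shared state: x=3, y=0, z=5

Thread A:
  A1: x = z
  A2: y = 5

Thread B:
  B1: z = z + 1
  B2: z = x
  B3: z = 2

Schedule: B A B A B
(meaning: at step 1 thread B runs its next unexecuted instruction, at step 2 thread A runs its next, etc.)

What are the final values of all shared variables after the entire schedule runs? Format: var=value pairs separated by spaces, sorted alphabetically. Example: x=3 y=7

Answer: x=6 y=5 z=2

Derivation:
Step 1: thread B executes B1 (z = z + 1). Shared: x=3 y=0 z=6. PCs: A@0 B@1
Step 2: thread A executes A1 (x = z). Shared: x=6 y=0 z=6. PCs: A@1 B@1
Step 3: thread B executes B2 (z = x). Shared: x=6 y=0 z=6. PCs: A@1 B@2
Step 4: thread A executes A2 (y = 5). Shared: x=6 y=5 z=6. PCs: A@2 B@2
Step 5: thread B executes B3 (z = 2). Shared: x=6 y=5 z=2. PCs: A@2 B@3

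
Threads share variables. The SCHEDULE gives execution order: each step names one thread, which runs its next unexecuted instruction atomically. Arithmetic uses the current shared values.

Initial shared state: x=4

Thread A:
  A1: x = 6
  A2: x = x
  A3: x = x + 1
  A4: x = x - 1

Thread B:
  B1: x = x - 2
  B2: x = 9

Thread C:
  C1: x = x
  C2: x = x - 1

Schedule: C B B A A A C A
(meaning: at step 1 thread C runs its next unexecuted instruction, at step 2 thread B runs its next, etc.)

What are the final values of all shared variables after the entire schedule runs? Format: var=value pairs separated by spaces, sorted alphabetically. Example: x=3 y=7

Step 1: thread C executes C1 (x = x). Shared: x=4. PCs: A@0 B@0 C@1
Step 2: thread B executes B1 (x = x - 2). Shared: x=2. PCs: A@0 B@1 C@1
Step 3: thread B executes B2 (x = 9). Shared: x=9. PCs: A@0 B@2 C@1
Step 4: thread A executes A1 (x = 6). Shared: x=6. PCs: A@1 B@2 C@1
Step 5: thread A executes A2 (x = x). Shared: x=6. PCs: A@2 B@2 C@1
Step 6: thread A executes A3 (x = x + 1). Shared: x=7. PCs: A@3 B@2 C@1
Step 7: thread C executes C2 (x = x - 1). Shared: x=6. PCs: A@3 B@2 C@2
Step 8: thread A executes A4 (x = x - 1). Shared: x=5. PCs: A@4 B@2 C@2

Answer: x=5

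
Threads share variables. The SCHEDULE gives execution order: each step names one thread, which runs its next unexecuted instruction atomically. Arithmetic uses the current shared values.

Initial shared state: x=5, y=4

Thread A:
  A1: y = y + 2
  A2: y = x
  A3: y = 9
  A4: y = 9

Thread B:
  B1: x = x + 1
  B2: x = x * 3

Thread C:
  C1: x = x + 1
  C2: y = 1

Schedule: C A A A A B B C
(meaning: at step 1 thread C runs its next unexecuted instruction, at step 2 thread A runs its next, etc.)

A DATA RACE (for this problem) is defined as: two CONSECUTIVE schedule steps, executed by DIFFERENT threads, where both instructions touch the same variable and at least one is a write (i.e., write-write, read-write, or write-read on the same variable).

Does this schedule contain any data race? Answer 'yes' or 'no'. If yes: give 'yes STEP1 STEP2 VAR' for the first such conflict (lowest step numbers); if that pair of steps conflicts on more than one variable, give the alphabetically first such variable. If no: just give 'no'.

Answer: no

Derivation:
Steps 1,2: C(r=x,w=x) vs A(r=y,w=y). No conflict.
Steps 2,3: same thread (A). No race.
Steps 3,4: same thread (A). No race.
Steps 4,5: same thread (A). No race.
Steps 5,6: A(r=-,w=y) vs B(r=x,w=x). No conflict.
Steps 6,7: same thread (B). No race.
Steps 7,8: B(r=x,w=x) vs C(r=-,w=y). No conflict.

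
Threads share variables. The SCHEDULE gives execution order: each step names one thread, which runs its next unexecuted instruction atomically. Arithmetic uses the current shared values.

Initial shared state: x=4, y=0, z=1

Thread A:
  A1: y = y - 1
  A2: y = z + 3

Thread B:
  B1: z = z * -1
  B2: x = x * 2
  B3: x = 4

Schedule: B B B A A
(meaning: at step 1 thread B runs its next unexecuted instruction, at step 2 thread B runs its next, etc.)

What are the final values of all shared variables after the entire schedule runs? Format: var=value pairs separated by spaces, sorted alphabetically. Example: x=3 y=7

Step 1: thread B executes B1 (z = z * -1). Shared: x=4 y=0 z=-1. PCs: A@0 B@1
Step 2: thread B executes B2 (x = x * 2). Shared: x=8 y=0 z=-1. PCs: A@0 B@2
Step 3: thread B executes B3 (x = 4). Shared: x=4 y=0 z=-1. PCs: A@0 B@3
Step 4: thread A executes A1 (y = y - 1). Shared: x=4 y=-1 z=-1. PCs: A@1 B@3
Step 5: thread A executes A2 (y = z + 3). Shared: x=4 y=2 z=-1. PCs: A@2 B@3

Answer: x=4 y=2 z=-1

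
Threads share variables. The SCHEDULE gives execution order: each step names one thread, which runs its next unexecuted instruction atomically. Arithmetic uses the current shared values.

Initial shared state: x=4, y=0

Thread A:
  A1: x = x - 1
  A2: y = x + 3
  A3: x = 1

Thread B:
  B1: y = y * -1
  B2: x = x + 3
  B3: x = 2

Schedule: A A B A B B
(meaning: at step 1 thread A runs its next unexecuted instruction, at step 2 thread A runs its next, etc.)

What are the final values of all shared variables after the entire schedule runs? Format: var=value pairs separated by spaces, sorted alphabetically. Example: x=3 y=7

Step 1: thread A executes A1 (x = x - 1). Shared: x=3 y=0. PCs: A@1 B@0
Step 2: thread A executes A2 (y = x + 3). Shared: x=3 y=6. PCs: A@2 B@0
Step 3: thread B executes B1 (y = y * -1). Shared: x=3 y=-6. PCs: A@2 B@1
Step 4: thread A executes A3 (x = 1). Shared: x=1 y=-6. PCs: A@3 B@1
Step 5: thread B executes B2 (x = x + 3). Shared: x=4 y=-6. PCs: A@3 B@2
Step 6: thread B executes B3 (x = 2). Shared: x=2 y=-6. PCs: A@3 B@3

Answer: x=2 y=-6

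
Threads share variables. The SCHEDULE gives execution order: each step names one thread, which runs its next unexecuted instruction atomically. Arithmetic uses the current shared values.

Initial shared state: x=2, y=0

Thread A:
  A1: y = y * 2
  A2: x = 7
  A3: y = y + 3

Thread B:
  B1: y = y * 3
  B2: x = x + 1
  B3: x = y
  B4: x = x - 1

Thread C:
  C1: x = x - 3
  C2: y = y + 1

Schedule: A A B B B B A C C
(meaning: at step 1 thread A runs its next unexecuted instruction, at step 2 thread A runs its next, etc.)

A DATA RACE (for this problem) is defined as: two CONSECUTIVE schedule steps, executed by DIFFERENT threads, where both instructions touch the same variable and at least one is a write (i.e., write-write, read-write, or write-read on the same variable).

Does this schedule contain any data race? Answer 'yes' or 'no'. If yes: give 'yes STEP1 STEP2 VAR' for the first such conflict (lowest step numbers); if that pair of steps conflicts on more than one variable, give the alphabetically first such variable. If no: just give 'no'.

Steps 1,2: same thread (A). No race.
Steps 2,3: A(r=-,w=x) vs B(r=y,w=y). No conflict.
Steps 3,4: same thread (B). No race.
Steps 4,5: same thread (B). No race.
Steps 5,6: same thread (B). No race.
Steps 6,7: B(r=x,w=x) vs A(r=y,w=y). No conflict.
Steps 7,8: A(r=y,w=y) vs C(r=x,w=x). No conflict.
Steps 8,9: same thread (C). No race.

Answer: no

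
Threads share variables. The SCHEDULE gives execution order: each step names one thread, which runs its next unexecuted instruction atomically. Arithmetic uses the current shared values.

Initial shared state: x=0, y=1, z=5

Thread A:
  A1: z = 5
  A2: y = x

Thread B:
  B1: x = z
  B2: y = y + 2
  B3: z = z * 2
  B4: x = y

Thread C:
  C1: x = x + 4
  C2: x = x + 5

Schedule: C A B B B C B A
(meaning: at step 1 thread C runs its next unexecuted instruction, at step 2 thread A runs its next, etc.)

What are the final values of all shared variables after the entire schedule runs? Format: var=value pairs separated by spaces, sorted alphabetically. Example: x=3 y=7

Answer: x=3 y=3 z=10

Derivation:
Step 1: thread C executes C1 (x = x + 4). Shared: x=4 y=1 z=5. PCs: A@0 B@0 C@1
Step 2: thread A executes A1 (z = 5). Shared: x=4 y=1 z=5. PCs: A@1 B@0 C@1
Step 3: thread B executes B1 (x = z). Shared: x=5 y=1 z=5. PCs: A@1 B@1 C@1
Step 4: thread B executes B2 (y = y + 2). Shared: x=5 y=3 z=5. PCs: A@1 B@2 C@1
Step 5: thread B executes B3 (z = z * 2). Shared: x=5 y=3 z=10. PCs: A@1 B@3 C@1
Step 6: thread C executes C2 (x = x + 5). Shared: x=10 y=3 z=10. PCs: A@1 B@3 C@2
Step 7: thread B executes B4 (x = y). Shared: x=3 y=3 z=10. PCs: A@1 B@4 C@2
Step 8: thread A executes A2 (y = x). Shared: x=3 y=3 z=10. PCs: A@2 B@4 C@2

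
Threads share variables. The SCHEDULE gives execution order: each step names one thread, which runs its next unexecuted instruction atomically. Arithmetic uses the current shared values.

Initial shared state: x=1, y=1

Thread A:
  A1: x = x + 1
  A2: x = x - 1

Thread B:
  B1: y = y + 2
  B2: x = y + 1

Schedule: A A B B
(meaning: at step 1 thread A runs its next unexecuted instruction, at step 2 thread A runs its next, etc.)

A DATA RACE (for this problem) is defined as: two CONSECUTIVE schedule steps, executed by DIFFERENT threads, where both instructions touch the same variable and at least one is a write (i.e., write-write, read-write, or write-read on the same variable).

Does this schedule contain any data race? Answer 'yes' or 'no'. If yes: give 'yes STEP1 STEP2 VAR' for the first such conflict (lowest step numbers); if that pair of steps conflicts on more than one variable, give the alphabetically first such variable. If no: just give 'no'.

Steps 1,2: same thread (A). No race.
Steps 2,3: A(r=x,w=x) vs B(r=y,w=y). No conflict.
Steps 3,4: same thread (B). No race.

Answer: no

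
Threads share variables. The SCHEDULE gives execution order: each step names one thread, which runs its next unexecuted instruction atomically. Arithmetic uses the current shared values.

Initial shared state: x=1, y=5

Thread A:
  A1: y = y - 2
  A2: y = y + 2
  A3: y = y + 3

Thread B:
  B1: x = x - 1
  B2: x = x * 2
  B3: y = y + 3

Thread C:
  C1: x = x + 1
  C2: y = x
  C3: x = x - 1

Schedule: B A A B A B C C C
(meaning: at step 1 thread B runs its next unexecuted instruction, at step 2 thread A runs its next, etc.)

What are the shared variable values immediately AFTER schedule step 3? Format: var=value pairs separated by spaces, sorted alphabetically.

Answer: x=0 y=5

Derivation:
Step 1: thread B executes B1 (x = x - 1). Shared: x=0 y=5. PCs: A@0 B@1 C@0
Step 2: thread A executes A1 (y = y - 2). Shared: x=0 y=3. PCs: A@1 B@1 C@0
Step 3: thread A executes A2 (y = y + 2). Shared: x=0 y=5. PCs: A@2 B@1 C@0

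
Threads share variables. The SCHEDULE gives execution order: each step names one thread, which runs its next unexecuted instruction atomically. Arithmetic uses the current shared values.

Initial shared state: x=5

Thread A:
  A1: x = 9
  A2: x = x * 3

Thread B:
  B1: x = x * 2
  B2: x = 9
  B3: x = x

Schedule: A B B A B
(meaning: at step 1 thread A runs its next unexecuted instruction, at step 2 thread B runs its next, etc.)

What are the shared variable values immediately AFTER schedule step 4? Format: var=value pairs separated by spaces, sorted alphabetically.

Answer: x=27

Derivation:
Step 1: thread A executes A1 (x = 9). Shared: x=9. PCs: A@1 B@0
Step 2: thread B executes B1 (x = x * 2). Shared: x=18. PCs: A@1 B@1
Step 3: thread B executes B2 (x = 9). Shared: x=9. PCs: A@1 B@2
Step 4: thread A executes A2 (x = x * 3). Shared: x=27. PCs: A@2 B@2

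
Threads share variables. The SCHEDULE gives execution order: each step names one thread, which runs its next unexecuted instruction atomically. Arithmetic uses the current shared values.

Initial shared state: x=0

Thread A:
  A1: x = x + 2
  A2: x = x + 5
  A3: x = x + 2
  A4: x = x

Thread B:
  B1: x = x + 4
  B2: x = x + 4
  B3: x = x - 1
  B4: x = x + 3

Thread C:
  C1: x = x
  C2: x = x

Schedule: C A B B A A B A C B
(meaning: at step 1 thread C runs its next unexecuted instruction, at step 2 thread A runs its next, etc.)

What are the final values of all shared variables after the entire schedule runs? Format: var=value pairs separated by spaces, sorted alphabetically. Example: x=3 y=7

Step 1: thread C executes C1 (x = x). Shared: x=0. PCs: A@0 B@0 C@1
Step 2: thread A executes A1 (x = x + 2). Shared: x=2. PCs: A@1 B@0 C@1
Step 3: thread B executes B1 (x = x + 4). Shared: x=6. PCs: A@1 B@1 C@1
Step 4: thread B executes B2 (x = x + 4). Shared: x=10. PCs: A@1 B@2 C@1
Step 5: thread A executes A2 (x = x + 5). Shared: x=15. PCs: A@2 B@2 C@1
Step 6: thread A executes A3 (x = x + 2). Shared: x=17. PCs: A@3 B@2 C@1
Step 7: thread B executes B3 (x = x - 1). Shared: x=16. PCs: A@3 B@3 C@1
Step 8: thread A executes A4 (x = x). Shared: x=16. PCs: A@4 B@3 C@1
Step 9: thread C executes C2 (x = x). Shared: x=16. PCs: A@4 B@3 C@2
Step 10: thread B executes B4 (x = x + 3). Shared: x=19. PCs: A@4 B@4 C@2

Answer: x=19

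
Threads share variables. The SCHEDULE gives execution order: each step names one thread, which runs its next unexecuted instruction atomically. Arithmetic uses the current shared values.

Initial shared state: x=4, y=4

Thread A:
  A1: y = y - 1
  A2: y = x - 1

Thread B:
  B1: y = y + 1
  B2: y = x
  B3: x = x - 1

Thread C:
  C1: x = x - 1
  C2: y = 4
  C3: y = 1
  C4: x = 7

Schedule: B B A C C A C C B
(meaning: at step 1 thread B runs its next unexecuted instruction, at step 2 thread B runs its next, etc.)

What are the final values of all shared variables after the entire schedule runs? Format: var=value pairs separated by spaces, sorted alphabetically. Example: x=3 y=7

Step 1: thread B executes B1 (y = y + 1). Shared: x=4 y=5. PCs: A@0 B@1 C@0
Step 2: thread B executes B2 (y = x). Shared: x=4 y=4. PCs: A@0 B@2 C@0
Step 3: thread A executes A1 (y = y - 1). Shared: x=4 y=3. PCs: A@1 B@2 C@0
Step 4: thread C executes C1 (x = x - 1). Shared: x=3 y=3. PCs: A@1 B@2 C@1
Step 5: thread C executes C2 (y = 4). Shared: x=3 y=4. PCs: A@1 B@2 C@2
Step 6: thread A executes A2 (y = x - 1). Shared: x=3 y=2. PCs: A@2 B@2 C@2
Step 7: thread C executes C3 (y = 1). Shared: x=3 y=1. PCs: A@2 B@2 C@3
Step 8: thread C executes C4 (x = 7). Shared: x=7 y=1. PCs: A@2 B@2 C@4
Step 9: thread B executes B3 (x = x - 1). Shared: x=6 y=1. PCs: A@2 B@3 C@4

Answer: x=6 y=1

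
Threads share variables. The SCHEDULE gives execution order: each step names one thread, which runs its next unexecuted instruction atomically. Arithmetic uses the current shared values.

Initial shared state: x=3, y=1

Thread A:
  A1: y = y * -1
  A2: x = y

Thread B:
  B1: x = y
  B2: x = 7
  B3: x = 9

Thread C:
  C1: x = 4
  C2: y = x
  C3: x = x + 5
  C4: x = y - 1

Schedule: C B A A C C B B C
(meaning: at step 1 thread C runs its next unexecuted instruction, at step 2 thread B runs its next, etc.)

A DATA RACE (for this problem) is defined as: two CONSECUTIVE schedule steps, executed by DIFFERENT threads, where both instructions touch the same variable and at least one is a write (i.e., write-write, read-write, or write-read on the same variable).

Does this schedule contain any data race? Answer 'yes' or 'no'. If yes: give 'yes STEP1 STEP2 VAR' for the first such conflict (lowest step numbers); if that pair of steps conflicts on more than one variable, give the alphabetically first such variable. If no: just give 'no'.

Answer: yes 1 2 x

Derivation:
Steps 1,2: C(x = 4) vs B(x = y). RACE on x (W-W).
Steps 2,3: B(x = y) vs A(y = y * -1). RACE on y (R-W).
Steps 3,4: same thread (A). No race.
Steps 4,5: A(x = y) vs C(y = x). RACE on x (W-R), y (R-W). Multiple vars; alphabetically first is x.
Steps 5,6: same thread (C). No race.
Steps 6,7: C(x = x + 5) vs B(x = 7). RACE on x (W-W).
Steps 7,8: same thread (B). No race.
Steps 8,9: B(x = 9) vs C(x = y - 1). RACE on x (W-W).
First conflict at steps 1,2.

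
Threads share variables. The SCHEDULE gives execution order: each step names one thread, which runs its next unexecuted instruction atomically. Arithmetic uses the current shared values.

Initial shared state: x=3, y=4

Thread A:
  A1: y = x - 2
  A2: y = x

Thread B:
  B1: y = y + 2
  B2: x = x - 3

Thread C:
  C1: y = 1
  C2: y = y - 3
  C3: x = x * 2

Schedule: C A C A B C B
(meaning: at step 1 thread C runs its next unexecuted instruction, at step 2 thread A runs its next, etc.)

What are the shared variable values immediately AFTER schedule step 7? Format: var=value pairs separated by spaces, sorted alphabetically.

Step 1: thread C executes C1 (y = 1). Shared: x=3 y=1. PCs: A@0 B@0 C@1
Step 2: thread A executes A1 (y = x - 2). Shared: x=3 y=1. PCs: A@1 B@0 C@1
Step 3: thread C executes C2 (y = y - 3). Shared: x=3 y=-2. PCs: A@1 B@0 C@2
Step 4: thread A executes A2 (y = x). Shared: x=3 y=3. PCs: A@2 B@0 C@2
Step 5: thread B executes B1 (y = y + 2). Shared: x=3 y=5. PCs: A@2 B@1 C@2
Step 6: thread C executes C3 (x = x * 2). Shared: x=6 y=5. PCs: A@2 B@1 C@3
Step 7: thread B executes B2 (x = x - 3). Shared: x=3 y=5. PCs: A@2 B@2 C@3

Answer: x=3 y=5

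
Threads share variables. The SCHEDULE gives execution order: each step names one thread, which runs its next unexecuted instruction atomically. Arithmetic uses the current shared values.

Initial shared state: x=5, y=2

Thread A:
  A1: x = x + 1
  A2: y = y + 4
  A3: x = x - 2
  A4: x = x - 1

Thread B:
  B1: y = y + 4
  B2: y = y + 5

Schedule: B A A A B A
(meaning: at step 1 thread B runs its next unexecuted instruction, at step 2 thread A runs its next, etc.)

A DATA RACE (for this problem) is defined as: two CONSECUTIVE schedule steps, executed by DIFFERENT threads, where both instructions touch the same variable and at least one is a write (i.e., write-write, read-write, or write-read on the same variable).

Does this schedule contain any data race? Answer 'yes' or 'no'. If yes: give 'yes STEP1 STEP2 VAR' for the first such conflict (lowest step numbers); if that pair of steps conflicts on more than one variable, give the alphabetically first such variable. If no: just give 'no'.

Steps 1,2: B(r=y,w=y) vs A(r=x,w=x). No conflict.
Steps 2,3: same thread (A). No race.
Steps 3,4: same thread (A). No race.
Steps 4,5: A(r=x,w=x) vs B(r=y,w=y). No conflict.
Steps 5,6: B(r=y,w=y) vs A(r=x,w=x). No conflict.

Answer: no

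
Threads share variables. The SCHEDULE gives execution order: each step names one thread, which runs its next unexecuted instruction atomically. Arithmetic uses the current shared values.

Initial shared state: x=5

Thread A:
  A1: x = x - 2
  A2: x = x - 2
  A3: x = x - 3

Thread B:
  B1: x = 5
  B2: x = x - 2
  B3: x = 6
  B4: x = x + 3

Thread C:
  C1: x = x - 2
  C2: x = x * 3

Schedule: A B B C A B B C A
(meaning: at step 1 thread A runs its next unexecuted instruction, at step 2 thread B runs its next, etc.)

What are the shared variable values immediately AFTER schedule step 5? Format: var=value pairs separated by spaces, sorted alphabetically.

Step 1: thread A executes A1 (x = x - 2). Shared: x=3. PCs: A@1 B@0 C@0
Step 2: thread B executes B1 (x = 5). Shared: x=5. PCs: A@1 B@1 C@0
Step 3: thread B executes B2 (x = x - 2). Shared: x=3. PCs: A@1 B@2 C@0
Step 4: thread C executes C1 (x = x - 2). Shared: x=1. PCs: A@1 B@2 C@1
Step 5: thread A executes A2 (x = x - 2). Shared: x=-1. PCs: A@2 B@2 C@1

Answer: x=-1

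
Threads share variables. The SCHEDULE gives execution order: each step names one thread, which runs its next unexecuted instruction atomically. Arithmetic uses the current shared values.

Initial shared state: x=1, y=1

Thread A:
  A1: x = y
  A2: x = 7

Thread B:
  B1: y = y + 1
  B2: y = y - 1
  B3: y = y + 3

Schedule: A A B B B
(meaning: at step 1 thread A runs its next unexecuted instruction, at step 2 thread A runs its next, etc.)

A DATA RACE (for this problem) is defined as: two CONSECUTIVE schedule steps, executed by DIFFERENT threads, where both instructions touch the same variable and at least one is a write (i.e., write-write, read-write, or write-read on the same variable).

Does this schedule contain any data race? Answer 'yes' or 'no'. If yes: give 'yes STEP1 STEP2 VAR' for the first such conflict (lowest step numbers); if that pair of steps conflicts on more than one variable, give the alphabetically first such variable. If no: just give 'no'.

Steps 1,2: same thread (A). No race.
Steps 2,3: A(r=-,w=x) vs B(r=y,w=y). No conflict.
Steps 3,4: same thread (B). No race.
Steps 4,5: same thread (B). No race.

Answer: no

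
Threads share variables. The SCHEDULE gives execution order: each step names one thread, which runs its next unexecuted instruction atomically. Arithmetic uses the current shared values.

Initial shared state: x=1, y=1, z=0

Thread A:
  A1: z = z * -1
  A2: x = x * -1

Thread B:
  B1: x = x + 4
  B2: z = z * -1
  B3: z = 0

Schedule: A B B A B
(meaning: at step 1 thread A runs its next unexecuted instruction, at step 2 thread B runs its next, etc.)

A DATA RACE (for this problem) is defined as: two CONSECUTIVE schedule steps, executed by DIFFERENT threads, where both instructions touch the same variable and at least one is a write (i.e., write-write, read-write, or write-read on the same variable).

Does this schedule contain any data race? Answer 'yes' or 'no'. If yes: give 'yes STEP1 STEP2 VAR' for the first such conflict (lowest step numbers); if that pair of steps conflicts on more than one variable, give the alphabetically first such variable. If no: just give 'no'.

Steps 1,2: A(r=z,w=z) vs B(r=x,w=x). No conflict.
Steps 2,3: same thread (B). No race.
Steps 3,4: B(r=z,w=z) vs A(r=x,w=x). No conflict.
Steps 4,5: A(r=x,w=x) vs B(r=-,w=z). No conflict.

Answer: no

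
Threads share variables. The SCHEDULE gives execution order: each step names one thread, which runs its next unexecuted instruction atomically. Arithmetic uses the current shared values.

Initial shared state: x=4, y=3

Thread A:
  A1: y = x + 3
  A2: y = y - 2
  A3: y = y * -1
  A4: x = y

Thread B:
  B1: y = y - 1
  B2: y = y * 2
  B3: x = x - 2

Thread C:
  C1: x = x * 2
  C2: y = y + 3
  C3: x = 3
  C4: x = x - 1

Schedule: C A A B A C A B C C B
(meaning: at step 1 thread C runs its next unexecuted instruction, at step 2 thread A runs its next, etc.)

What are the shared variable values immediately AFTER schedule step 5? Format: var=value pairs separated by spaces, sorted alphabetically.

Step 1: thread C executes C1 (x = x * 2). Shared: x=8 y=3. PCs: A@0 B@0 C@1
Step 2: thread A executes A1 (y = x + 3). Shared: x=8 y=11. PCs: A@1 B@0 C@1
Step 3: thread A executes A2 (y = y - 2). Shared: x=8 y=9. PCs: A@2 B@0 C@1
Step 4: thread B executes B1 (y = y - 1). Shared: x=8 y=8. PCs: A@2 B@1 C@1
Step 5: thread A executes A3 (y = y * -1). Shared: x=8 y=-8. PCs: A@3 B@1 C@1

Answer: x=8 y=-8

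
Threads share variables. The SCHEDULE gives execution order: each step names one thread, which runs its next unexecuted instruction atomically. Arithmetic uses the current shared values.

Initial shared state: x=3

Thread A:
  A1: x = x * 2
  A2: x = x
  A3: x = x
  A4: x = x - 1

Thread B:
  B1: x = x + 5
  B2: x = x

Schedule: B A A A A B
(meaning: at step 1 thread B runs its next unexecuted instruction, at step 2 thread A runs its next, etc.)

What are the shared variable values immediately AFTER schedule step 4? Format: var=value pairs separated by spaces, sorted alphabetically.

Step 1: thread B executes B1 (x = x + 5). Shared: x=8. PCs: A@0 B@1
Step 2: thread A executes A1 (x = x * 2). Shared: x=16. PCs: A@1 B@1
Step 3: thread A executes A2 (x = x). Shared: x=16. PCs: A@2 B@1
Step 4: thread A executes A3 (x = x). Shared: x=16. PCs: A@3 B@1

Answer: x=16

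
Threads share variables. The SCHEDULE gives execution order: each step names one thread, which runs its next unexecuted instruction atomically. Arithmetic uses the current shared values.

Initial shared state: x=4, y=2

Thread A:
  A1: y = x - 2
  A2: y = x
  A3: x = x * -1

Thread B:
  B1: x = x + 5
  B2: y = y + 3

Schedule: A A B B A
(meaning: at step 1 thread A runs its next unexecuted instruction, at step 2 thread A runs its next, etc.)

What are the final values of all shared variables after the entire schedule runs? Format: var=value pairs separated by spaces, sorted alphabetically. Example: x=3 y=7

Answer: x=-9 y=7

Derivation:
Step 1: thread A executes A1 (y = x - 2). Shared: x=4 y=2. PCs: A@1 B@0
Step 2: thread A executes A2 (y = x). Shared: x=4 y=4. PCs: A@2 B@0
Step 3: thread B executes B1 (x = x + 5). Shared: x=9 y=4. PCs: A@2 B@1
Step 4: thread B executes B2 (y = y + 3). Shared: x=9 y=7. PCs: A@2 B@2
Step 5: thread A executes A3 (x = x * -1). Shared: x=-9 y=7. PCs: A@3 B@2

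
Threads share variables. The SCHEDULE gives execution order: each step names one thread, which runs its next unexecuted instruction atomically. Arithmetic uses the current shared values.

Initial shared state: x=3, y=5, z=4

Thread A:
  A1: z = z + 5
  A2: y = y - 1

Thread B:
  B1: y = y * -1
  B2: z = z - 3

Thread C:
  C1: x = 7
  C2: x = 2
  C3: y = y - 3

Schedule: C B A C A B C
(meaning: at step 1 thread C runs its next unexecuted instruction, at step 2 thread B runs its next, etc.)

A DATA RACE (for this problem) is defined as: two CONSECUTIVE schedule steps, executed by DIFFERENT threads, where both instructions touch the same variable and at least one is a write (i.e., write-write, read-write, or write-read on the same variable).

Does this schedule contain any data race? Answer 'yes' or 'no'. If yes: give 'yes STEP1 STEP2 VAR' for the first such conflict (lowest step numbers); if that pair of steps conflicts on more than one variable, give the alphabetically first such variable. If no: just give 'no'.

Answer: no

Derivation:
Steps 1,2: C(r=-,w=x) vs B(r=y,w=y). No conflict.
Steps 2,3: B(r=y,w=y) vs A(r=z,w=z). No conflict.
Steps 3,4: A(r=z,w=z) vs C(r=-,w=x). No conflict.
Steps 4,5: C(r=-,w=x) vs A(r=y,w=y). No conflict.
Steps 5,6: A(r=y,w=y) vs B(r=z,w=z). No conflict.
Steps 6,7: B(r=z,w=z) vs C(r=y,w=y). No conflict.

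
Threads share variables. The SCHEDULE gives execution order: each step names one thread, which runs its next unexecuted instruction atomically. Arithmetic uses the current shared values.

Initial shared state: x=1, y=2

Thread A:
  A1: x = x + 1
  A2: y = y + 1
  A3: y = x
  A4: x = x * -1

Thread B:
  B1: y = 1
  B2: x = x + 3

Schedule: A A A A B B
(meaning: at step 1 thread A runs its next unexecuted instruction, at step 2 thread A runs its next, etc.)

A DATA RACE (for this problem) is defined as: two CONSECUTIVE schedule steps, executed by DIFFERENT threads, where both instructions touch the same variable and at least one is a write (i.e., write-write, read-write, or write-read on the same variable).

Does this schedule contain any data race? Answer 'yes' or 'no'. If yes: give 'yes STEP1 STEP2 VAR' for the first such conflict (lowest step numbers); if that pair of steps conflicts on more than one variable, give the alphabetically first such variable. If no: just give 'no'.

Answer: no

Derivation:
Steps 1,2: same thread (A). No race.
Steps 2,3: same thread (A). No race.
Steps 3,4: same thread (A). No race.
Steps 4,5: A(r=x,w=x) vs B(r=-,w=y). No conflict.
Steps 5,6: same thread (B). No race.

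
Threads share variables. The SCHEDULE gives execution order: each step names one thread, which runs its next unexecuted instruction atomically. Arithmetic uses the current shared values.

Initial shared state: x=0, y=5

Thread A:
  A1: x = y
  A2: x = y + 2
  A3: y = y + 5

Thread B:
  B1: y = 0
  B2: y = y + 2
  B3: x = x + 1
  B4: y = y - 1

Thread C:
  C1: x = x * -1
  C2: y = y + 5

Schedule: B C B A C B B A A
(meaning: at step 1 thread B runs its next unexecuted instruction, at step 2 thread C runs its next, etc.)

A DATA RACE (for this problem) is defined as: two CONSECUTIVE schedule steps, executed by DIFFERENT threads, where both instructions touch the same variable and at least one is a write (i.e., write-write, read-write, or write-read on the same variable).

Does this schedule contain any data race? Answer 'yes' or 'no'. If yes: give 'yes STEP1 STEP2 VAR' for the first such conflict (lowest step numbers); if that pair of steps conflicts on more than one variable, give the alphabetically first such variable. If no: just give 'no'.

Steps 1,2: B(r=-,w=y) vs C(r=x,w=x). No conflict.
Steps 2,3: C(r=x,w=x) vs B(r=y,w=y). No conflict.
Steps 3,4: B(y = y + 2) vs A(x = y). RACE on y (W-R).
Steps 4,5: A(x = y) vs C(y = y + 5). RACE on y (R-W).
Steps 5,6: C(r=y,w=y) vs B(r=x,w=x). No conflict.
Steps 6,7: same thread (B). No race.
Steps 7,8: B(y = y - 1) vs A(x = y + 2). RACE on y (W-R).
Steps 8,9: same thread (A). No race.
First conflict at steps 3,4.

Answer: yes 3 4 y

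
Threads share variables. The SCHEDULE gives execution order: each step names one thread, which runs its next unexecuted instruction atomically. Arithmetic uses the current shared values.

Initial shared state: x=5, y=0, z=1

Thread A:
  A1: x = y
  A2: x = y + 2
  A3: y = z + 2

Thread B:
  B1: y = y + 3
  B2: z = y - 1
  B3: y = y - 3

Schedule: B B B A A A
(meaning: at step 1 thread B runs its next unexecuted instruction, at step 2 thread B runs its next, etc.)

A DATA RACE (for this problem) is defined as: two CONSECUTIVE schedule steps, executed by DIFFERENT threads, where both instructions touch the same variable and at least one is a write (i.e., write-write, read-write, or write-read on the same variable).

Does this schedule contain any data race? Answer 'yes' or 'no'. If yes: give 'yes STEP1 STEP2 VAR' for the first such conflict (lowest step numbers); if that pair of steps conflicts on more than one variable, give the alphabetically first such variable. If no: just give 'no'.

Steps 1,2: same thread (B). No race.
Steps 2,3: same thread (B). No race.
Steps 3,4: B(y = y - 3) vs A(x = y). RACE on y (W-R).
Steps 4,5: same thread (A). No race.
Steps 5,6: same thread (A). No race.
First conflict at steps 3,4.

Answer: yes 3 4 y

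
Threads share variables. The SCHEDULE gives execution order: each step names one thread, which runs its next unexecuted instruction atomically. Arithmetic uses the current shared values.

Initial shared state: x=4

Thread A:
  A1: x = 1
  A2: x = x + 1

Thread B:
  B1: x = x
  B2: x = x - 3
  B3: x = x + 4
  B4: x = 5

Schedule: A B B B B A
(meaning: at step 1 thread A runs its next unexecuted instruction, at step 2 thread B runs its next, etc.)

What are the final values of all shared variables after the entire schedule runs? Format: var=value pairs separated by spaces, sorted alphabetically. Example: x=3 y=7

Step 1: thread A executes A1 (x = 1). Shared: x=1. PCs: A@1 B@0
Step 2: thread B executes B1 (x = x). Shared: x=1. PCs: A@1 B@1
Step 3: thread B executes B2 (x = x - 3). Shared: x=-2. PCs: A@1 B@2
Step 4: thread B executes B3 (x = x + 4). Shared: x=2. PCs: A@1 B@3
Step 5: thread B executes B4 (x = 5). Shared: x=5. PCs: A@1 B@4
Step 6: thread A executes A2 (x = x + 1). Shared: x=6. PCs: A@2 B@4

Answer: x=6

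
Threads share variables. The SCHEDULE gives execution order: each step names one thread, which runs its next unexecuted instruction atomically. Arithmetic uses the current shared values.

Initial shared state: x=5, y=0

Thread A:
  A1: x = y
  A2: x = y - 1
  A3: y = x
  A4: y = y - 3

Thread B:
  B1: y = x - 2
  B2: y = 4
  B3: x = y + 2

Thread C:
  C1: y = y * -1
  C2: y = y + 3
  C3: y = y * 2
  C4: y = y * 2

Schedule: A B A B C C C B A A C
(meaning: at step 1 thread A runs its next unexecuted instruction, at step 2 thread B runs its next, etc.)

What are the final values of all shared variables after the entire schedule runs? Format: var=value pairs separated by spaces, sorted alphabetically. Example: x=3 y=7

Answer: x=0 y=-6

Derivation:
Step 1: thread A executes A1 (x = y). Shared: x=0 y=0. PCs: A@1 B@0 C@0
Step 2: thread B executes B1 (y = x - 2). Shared: x=0 y=-2. PCs: A@1 B@1 C@0
Step 3: thread A executes A2 (x = y - 1). Shared: x=-3 y=-2. PCs: A@2 B@1 C@0
Step 4: thread B executes B2 (y = 4). Shared: x=-3 y=4. PCs: A@2 B@2 C@0
Step 5: thread C executes C1 (y = y * -1). Shared: x=-3 y=-4. PCs: A@2 B@2 C@1
Step 6: thread C executes C2 (y = y + 3). Shared: x=-3 y=-1. PCs: A@2 B@2 C@2
Step 7: thread C executes C3 (y = y * 2). Shared: x=-3 y=-2. PCs: A@2 B@2 C@3
Step 8: thread B executes B3 (x = y + 2). Shared: x=0 y=-2. PCs: A@2 B@3 C@3
Step 9: thread A executes A3 (y = x). Shared: x=0 y=0. PCs: A@3 B@3 C@3
Step 10: thread A executes A4 (y = y - 3). Shared: x=0 y=-3. PCs: A@4 B@3 C@3
Step 11: thread C executes C4 (y = y * 2). Shared: x=0 y=-6. PCs: A@4 B@3 C@4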